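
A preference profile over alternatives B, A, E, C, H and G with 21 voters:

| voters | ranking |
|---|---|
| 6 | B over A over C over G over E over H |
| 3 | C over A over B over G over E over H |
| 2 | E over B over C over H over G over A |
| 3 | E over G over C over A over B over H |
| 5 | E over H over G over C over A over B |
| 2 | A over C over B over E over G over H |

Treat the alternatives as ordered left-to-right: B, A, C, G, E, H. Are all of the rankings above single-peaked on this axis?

Axis positions: B=1, A=2, C=3, G=4, E=5, H=6.
Group 1 (peak B at position 1): ranking walks positions 1-2-3-4-5-6, expanding outward from the peak — single-peaked.
Group 2 (peak C at position 3): ranking walks positions 3-2-1-4-5-6, expanding outward from the peak — single-peaked.
Group 3: ranking walks positions 5-1-3-6-4-2; B is ranked above G even though G lies between B and the peak E on the axis — preferences dip and rise again. Not single-peaked.
Group 4 (peak E at position 5): ranking walks positions 5-4-3-2-1-6, expanding outward from the peak — single-peaked.
Group 5 (peak E at position 5): ranking walks positions 5-6-4-3-2-1, expanding outward from the peak — single-peaked.
Group 6: ranking walks positions 2-3-1-5-4-6; E is ranked above G even though G lies between E and the peak A on the axis — preferences dip and rise again. Not single-peaked.
Group 3 violates single-peakedness, so the profile is not single-peaked on this axis.

no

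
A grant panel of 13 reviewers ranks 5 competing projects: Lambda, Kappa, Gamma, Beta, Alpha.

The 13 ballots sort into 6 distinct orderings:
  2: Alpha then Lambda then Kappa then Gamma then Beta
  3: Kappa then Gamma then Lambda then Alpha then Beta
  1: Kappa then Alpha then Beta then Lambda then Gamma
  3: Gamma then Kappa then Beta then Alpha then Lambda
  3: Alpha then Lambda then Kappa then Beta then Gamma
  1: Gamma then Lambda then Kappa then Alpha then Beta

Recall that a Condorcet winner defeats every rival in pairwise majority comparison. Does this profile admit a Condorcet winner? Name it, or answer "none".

Kappa

Check each pair by majority over 13 ballots:
Lambda vs Kappa: Lambda preferred on 2+3+1 = 6 ballots; Kappa wins 7–6.
Lambda vs Gamma: Gamma, 7–6.
Lambda–Beta: Lambda 9–4.
Lambda vs Alpha: Lambda is ranked higher on 3+1 = 4 ballots, Alpha on 9. Alpha wins 9–4.
Kappa vs Gamma: Kappa, 9–4.
Kappa vs Beta: 13 to 0, Kappa.
Kappa–Alpha: Kappa 8–5.
Gamma vs Beta: Gamma, 9–4.
Gamma vs Alpha: Gamma preferred on 3+3+1 = 7 ballots; Gamma wins 7–6.
Beta vs Alpha: Alpha wins 10–3.
Kappa beats each of Lambda, Gamma, Beta, Alpha — Kappa is the Condorcet winner.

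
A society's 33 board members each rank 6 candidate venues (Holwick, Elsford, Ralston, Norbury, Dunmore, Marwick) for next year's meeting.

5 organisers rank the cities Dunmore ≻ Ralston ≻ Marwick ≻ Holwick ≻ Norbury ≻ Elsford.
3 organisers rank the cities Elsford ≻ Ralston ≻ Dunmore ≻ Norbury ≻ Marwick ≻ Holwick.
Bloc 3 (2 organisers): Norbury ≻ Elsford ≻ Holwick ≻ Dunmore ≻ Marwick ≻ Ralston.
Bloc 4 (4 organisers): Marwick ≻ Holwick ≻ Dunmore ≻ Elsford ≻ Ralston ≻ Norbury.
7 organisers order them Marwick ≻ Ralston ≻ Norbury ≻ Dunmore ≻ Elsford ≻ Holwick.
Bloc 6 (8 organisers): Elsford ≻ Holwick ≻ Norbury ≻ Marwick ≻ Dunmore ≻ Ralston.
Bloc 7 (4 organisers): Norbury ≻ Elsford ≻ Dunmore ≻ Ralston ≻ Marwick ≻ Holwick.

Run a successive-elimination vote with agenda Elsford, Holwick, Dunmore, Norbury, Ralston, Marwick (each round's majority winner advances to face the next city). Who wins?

Marwick

Round 1: Elsford vs Holwick — 24–9, Elsford advances.
Round 2: Elsford vs Dunmore — 17–16, Elsford advances.
Round 3: Elsford vs Norbury — 15–18, Norbury advances.
Round 4: Norbury vs Ralston — 14–19, Ralston advances.
Round 5: Ralston vs Marwick — 12–21, Marwick advances.
Marwick survives the agenda.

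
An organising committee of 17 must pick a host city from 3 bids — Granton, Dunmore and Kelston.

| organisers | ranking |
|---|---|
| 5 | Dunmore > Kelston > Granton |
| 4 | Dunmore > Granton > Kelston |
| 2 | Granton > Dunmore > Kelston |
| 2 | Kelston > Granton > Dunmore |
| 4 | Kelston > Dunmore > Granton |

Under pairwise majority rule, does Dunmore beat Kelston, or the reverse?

Dunmore

Ballots ranking Dunmore above Kelston: 5 + 4 + 2 = 11.
Ballots ranking Kelston above Dunmore: 17 − 11 = 6.
Dunmore wins the head-to-head 11–6.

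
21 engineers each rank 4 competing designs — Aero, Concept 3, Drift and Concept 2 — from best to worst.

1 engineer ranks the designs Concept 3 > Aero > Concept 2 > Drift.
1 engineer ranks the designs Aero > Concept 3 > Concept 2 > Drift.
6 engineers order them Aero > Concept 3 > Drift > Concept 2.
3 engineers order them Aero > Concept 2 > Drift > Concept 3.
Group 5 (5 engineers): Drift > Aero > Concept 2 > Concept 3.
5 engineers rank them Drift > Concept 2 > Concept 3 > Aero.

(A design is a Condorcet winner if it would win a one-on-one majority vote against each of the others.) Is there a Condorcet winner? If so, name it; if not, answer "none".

Aero

Check each pair by majority over 21 ballots:
Aero vs Concept 3: 1+6+3+5 = 15 for Aero, 6 for Concept 3 — Aero by 15–6.
Aero vs Drift: 1+1+6+3 = 11 for Aero, 10 for Drift — Aero by 11–10.
Aero vs Concept 2: Aero preferred on 1+1+6+3+5 = 16 ballots; Aero wins 16–5.
Concept 3 vs Drift: 1+1+6 = 8 for Concept 3, 13 for Drift — Drift by 13–8.
Concept 3 vs Concept 2: 1+1+6 = 8 for Concept 3, 13 for Concept 2 — Concept 2 by 13–8.
Drift vs Concept 2: Drift preferred on 6+5+5 = 16 ballots; Drift wins 16–5.
Aero wins every pairwise contest, so Aero is the Condorcet winner.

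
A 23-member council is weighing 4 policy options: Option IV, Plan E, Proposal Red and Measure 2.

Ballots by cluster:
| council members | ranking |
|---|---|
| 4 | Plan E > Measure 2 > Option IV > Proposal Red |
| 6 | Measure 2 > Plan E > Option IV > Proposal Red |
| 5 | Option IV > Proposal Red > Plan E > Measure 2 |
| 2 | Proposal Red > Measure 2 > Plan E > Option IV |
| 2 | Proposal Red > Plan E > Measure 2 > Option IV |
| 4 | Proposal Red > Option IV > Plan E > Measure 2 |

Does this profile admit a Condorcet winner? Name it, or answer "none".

none

Head-to-head results (23 council members):
Option IV–Plan E: Plan E 14–9.
Option IV–Proposal Red: Option IV 15–8.
Option IV vs Measure 2: Measure 2 wins 14–9.
Plan E vs Proposal Red: Proposal Red, 13–10.
Plan E vs Measure 2: Plan E wins 15–8.
Proposal Red–Measure 2: Proposal Red 13–10.
Each option drops at least one matchup (Option IV loses to Plan E; Plan E loses to Proposal Red; Proposal Red loses to Option IV; Measure 2 loses to Plan E); the cycle Option IV > Proposal Red > Plan E > Option IV rules out a Condorcet winner.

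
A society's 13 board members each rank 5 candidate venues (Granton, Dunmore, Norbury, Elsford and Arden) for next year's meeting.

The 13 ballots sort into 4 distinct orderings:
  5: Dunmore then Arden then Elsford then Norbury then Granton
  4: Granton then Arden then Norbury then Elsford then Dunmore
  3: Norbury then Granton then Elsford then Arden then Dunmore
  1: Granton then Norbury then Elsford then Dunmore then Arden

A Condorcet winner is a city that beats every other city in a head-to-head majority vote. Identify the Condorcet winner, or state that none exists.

Head-to-head results (13 organisers):
Granton vs Dunmore: 4+3+1 = 8 for Granton, 5 for Dunmore — Granton by 8–5.
Granton–Norbury: Norbury 8–5.
Granton vs Elsford: 8 to 5, Granton.
Granton vs Arden: 4+3+1 = 8 for Granton, 5 for Arden — Granton by 8–5.
Dunmore vs Norbury: Norbury, 8–5.
Dunmore–Elsford: Elsford 8–5.
Dunmore–Arden: Arden 7–6.
Norbury vs Elsford: 8 to 5, Norbury.
Norbury–Arden: Arden 9–4.
Elsford vs Arden: Arden, 9–4.
Every city loses at least once (Granton loses to Norbury; Dunmore loses to Granton; Norbury loses to Arden; Elsford loses to Granton; Arden loses to Granton). The majority relation contains the cycle Granton → Arden → Norbury → Granton, so there is no Condorcet winner.

none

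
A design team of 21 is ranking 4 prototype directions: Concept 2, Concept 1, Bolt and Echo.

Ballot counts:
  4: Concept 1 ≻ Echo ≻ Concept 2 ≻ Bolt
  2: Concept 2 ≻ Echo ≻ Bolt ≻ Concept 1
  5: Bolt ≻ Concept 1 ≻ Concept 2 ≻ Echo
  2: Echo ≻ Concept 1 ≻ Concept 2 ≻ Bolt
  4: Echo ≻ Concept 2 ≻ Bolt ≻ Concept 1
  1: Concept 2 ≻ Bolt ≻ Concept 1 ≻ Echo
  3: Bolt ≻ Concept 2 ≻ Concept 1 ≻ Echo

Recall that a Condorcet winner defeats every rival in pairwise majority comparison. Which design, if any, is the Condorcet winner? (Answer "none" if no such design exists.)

Head-to-head results (21 engineers):
Concept 2 vs Concept 1: 2+4+1+3 = 10 for Concept 2, 11 for Concept 1 — Concept 1 by 11–10.
Concept 2 vs Bolt: 4+2+2+4+1 = 13 for Concept 2, 8 for Bolt — Concept 2 by 13–8.
Concept 2 vs Echo: Concept 2 is ranked higher on 2+5+1+3 = 11 ballots, Echo on 10. Concept 2 wins 11–10.
Concept 1 vs Bolt: 4+2 = 6 for Concept 1, 15 for Bolt — Bolt by 15–6.
Concept 1 vs Echo: Concept 1 is ranked higher on 4+5+1+3 = 13 ballots, Echo on 8. Concept 1 wins 13–8.
Bolt vs Echo: Bolt is ranked higher on 5+1+3 = 9 ballots, Echo on 12. Echo wins 12–9.
No design is unbeaten: Concept 2 loses to Concept 1; Concept 1 loses to Bolt; Bolt loses to Concept 2; Echo loses to Concept 2. In particular Concept 2 > Bolt > Concept 1 > Concept 2 is a majority cycle — no Condorcet winner exists.

none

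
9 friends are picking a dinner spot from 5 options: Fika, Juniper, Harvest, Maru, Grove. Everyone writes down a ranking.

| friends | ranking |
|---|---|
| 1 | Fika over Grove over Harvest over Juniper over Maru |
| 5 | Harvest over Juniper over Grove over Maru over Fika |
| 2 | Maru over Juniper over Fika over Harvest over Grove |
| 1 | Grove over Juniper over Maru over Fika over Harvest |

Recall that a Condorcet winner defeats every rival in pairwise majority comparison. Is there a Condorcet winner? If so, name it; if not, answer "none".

Pairwise majorities:
Fika vs Juniper: 1 for Fika, 8 for Juniper — Juniper by 8–1.
Fika vs Harvest: 1+2+1 = 4 for Fika, 5 for Harvest — Harvest by 5–4.
Fika vs Maru: 1 for Fika, 8 for Maru — Maru by 8–1.
Fika vs Grove: 3 to 6, Grove.
Juniper vs Harvest: Juniper preferred on 2+1 = 3 ballots; Harvest wins 6–3.
Juniper vs Maru: 1+5+1 = 7 for Juniper, 2 for Maru — Juniper by 7–2.
Juniper vs Grove: 7 to 2, Juniper.
Harvest vs Maru: 6 to 3, Harvest.
Harvest vs Grove: 5+2 = 7 for Harvest, 2 for Grove — Harvest by 7–2.
Maru vs Grove: 2 for Maru, 7 for Grove — Grove by 7–2.
Only Harvest has no losses; Harvest is the Condorcet winner.

Harvest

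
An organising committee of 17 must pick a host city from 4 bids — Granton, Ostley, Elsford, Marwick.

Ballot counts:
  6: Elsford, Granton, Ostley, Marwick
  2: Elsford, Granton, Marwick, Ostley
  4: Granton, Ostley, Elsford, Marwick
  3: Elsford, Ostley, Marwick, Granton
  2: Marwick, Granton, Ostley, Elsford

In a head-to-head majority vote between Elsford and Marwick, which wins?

Ballots ranking Elsford above Marwick: 6 + 2 + 4 + 3 = 15.
Ballots ranking Marwick above Elsford: 17 − 15 = 2.
Elsford wins the head-to-head 15–2.

Elsford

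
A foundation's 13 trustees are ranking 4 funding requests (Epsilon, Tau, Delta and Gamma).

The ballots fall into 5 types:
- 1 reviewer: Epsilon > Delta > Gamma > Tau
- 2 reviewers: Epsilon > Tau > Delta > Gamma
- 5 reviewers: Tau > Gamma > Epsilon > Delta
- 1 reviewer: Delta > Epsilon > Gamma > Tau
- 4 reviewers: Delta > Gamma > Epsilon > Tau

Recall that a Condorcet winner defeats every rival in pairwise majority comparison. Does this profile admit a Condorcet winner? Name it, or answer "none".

none

Head-to-head results (13 reviewers):
Epsilon vs Tau: Epsilon preferred on 1+2+1+4 = 8 ballots; Epsilon wins 8–5.
Epsilon–Delta: Epsilon 8–5.
Epsilon vs Gamma: Epsilon is ranked higher on 1+2+1 = 4 ballots, Gamma on 9. Gamma wins 9–4.
Tau–Delta: Tau 7–6.
Tau vs Gamma: Tau preferred on 2+5 = 7 ballots; Tau wins 7–6.
Delta vs Gamma: Delta preferred on 1+2+1+4 = 8 ballots; Delta wins 8–5.
Each project drops at least one matchup (Epsilon loses to Gamma; Tau loses to Epsilon; Delta loses to Epsilon; Gamma loses to Tau); the cycle Epsilon → Tau → Gamma → Epsilon rules out a Condorcet winner.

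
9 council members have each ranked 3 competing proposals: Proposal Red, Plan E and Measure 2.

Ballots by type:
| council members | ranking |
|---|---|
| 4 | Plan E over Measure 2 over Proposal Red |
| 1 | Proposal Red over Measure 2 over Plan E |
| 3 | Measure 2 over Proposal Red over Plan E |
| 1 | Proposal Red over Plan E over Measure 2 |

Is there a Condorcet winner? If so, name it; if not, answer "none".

none

Head-to-head results (9 council members):
Proposal Red vs Plan E: Proposal Red wins 5–4.
Proposal Red vs Measure 2: Proposal Red is ranked higher on 1+1 = 2 ballots, Measure 2 on 7. Measure 2 wins 7–2.
Plan E vs Measure 2: Plan E wins 5–4.
Each option drops at least one matchup (Proposal Red loses to Measure 2; Plan E loses to Proposal Red; Measure 2 loses to Plan E); the cycle Proposal Red > Plan E > Measure 2 > Proposal Red rules out a Condorcet winner.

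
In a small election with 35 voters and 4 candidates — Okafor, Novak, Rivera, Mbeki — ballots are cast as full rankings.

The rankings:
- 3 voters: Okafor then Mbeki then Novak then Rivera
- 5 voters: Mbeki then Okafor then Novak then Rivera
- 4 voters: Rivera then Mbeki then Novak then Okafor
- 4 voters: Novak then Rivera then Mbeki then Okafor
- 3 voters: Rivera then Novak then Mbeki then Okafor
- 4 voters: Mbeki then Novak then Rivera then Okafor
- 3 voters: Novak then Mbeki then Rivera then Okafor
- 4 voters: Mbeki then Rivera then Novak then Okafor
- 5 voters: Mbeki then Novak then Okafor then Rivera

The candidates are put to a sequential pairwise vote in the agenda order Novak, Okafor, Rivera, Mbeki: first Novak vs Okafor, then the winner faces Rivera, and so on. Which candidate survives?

Mbeki

Round 1: Novak vs Okafor — 27–8, Novak advances.
Round 2: Novak vs Rivera — 24–11, Novak advances.
Round 3: Novak vs Mbeki — 10–25, Mbeki advances.
The agenda winner is Mbeki.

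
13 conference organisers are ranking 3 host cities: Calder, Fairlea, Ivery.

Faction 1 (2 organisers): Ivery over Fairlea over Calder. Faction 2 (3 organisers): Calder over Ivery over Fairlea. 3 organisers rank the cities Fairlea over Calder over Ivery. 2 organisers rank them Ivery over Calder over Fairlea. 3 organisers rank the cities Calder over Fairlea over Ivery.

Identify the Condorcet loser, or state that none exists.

Head-to-head results (13 organisers):
Calder–Fairlea: Calder 8–5.
Calder vs Ivery: Calder preferred on 3+3+3 = 9 ballots; Calder wins 9–4.
Fairlea vs Ivery: Fairlea is ranked higher on 3+3 = 6 ballots, Ivery on 7. Ivery wins 7–6.
Fairlea loses to every other city — it is the Condorcet loser.

Fairlea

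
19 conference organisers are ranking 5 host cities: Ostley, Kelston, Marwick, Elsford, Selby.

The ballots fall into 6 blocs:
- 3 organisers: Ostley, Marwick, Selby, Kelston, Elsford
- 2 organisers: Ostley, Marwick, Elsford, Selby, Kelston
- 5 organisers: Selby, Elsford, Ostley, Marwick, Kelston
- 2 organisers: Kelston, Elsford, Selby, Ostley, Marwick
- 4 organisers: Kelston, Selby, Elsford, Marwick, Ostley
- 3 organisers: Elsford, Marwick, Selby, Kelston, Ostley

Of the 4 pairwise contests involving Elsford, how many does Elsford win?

Elsford against each rival (19 organisers):
Elsford vs Ostley: 14 to 5, Elsford.
Elsford vs Kelston: 2+5+3 = 10 for Elsford, 9 for Kelston — Elsford by 10–9.
Elsford vs Marwick: Elsford preferred on 5+2+4+3 = 14 ballots; Elsford wins 14–5.
Elsford–Selby: Selby 12–7.
Elsford beats Ostley, Kelston, Marwick; loses to Selby — 3 pairwise wins.

3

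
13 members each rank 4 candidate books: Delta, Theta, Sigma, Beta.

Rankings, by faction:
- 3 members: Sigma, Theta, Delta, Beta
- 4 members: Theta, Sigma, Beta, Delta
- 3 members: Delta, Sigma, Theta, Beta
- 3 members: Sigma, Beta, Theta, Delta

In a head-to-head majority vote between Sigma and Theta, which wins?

Sigma

Ballots ranking Sigma above Theta: 3 + 3 + 3 = 9.
Ballots ranking Theta above Sigma: 13 − 9 = 4.
Sigma wins the head-to-head 9–4.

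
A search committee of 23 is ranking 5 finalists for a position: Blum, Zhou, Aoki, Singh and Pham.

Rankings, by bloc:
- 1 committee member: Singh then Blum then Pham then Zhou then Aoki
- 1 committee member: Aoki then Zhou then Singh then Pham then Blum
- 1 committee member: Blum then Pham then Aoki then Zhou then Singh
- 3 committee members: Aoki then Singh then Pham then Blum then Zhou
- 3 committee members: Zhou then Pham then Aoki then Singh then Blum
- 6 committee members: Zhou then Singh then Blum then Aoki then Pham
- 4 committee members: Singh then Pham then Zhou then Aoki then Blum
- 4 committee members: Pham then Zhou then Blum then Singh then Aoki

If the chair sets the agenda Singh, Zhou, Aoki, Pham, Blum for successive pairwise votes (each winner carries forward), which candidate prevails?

Round 1: Singh vs Zhou — 8–15, Zhou advances.
Round 2: Zhou vs Aoki — 18–5, Zhou advances.
Round 3: Zhou vs Pham — 10–13, Pham advances.
Round 4: Pham vs Blum — 15–8, Pham advances.
The agenda winner is Pham.

Pham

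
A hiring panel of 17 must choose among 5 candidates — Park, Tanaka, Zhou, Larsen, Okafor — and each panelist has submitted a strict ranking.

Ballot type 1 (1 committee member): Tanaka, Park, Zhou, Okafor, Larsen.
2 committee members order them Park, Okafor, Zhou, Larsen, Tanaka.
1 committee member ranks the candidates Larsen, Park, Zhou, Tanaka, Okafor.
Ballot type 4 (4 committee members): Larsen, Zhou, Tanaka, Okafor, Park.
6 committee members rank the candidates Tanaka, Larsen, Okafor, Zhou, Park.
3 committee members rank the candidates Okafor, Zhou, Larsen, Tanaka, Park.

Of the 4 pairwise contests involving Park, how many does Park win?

Park against each rival (17 committee members):
Park vs Tanaka: Park preferred on 2+1 = 3 ballots; Tanaka wins 14–3.
Park vs Zhou: Park preferred on 1+2+1 = 4 ballots; Zhou wins 13–4.
Park vs Larsen: Park is ranked higher on 1+2 = 3 ballots, Larsen on 14. Larsen wins 14–3.
Park–Okafor: Okafor 13–4.
Park beats no one; loses to Tanaka, Zhou, Larsen, Okafor — 0 pairwise wins.

0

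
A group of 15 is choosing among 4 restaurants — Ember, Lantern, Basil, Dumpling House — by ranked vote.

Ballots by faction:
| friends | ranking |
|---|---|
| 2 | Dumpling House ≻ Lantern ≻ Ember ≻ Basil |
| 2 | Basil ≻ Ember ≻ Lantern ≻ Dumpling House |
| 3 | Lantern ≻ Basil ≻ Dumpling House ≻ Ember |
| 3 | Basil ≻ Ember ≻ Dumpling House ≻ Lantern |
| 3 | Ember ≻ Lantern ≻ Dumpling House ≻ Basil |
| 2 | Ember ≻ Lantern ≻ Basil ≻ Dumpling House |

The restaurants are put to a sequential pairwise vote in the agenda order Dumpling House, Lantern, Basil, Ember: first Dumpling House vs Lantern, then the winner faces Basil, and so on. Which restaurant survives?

Ember

Round 1: Dumpling House vs Lantern — 5–10, Lantern advances.
Round 2: Lantern vs Basil — 10–5, Lantern advances.
Round 3: Lantern vs Ember — 5–10, Ember advances.
Ember survives the agenda.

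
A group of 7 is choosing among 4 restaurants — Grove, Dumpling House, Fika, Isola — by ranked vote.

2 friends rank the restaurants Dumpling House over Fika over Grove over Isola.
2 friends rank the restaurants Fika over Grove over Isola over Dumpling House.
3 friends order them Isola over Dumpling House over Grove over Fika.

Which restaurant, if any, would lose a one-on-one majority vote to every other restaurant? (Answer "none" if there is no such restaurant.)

none

Pairwise majorities:
Grove vs Dumpling House: Dumpling House wins 5–2.
Grove–Fika: Fika 4–3.
Grove vs Isola: Grove preferred on 2+2 = 4 ballots; Grove wins 4–3.
Dumpling House vs Fika: Dumpling House wins 5–2.
Dumpling House vs Isola: Dumpling House preferred on 2 ballots; Isola wins 5–2.
Fika–Isola: Fika 4–3.
Each restaurant has at least one pairwise win (Grove beats Isola; Dumpling House beats Grove; Fika beats Grove; Isola beats Dumpling House) — no Condorcet loser.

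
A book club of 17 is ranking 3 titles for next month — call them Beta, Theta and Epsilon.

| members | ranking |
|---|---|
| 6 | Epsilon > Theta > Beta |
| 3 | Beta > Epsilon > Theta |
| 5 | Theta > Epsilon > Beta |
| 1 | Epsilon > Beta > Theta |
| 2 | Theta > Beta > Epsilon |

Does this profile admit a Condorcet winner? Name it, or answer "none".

Epsilon

Head-to-head results (17 members):
Beta vs Theta: Beta preferred on 3+1 = 4 ballots; Theta wins 13–4.
Beta vs Epsilon: 3+2 = 5 for Beta, 12 for Epsilon — Epsilon by 12–5.
Theta vs Epsilon: 7 to 10, Epsilon.
Only Epsilon has no losses; Epsilon is the Condorcet winner.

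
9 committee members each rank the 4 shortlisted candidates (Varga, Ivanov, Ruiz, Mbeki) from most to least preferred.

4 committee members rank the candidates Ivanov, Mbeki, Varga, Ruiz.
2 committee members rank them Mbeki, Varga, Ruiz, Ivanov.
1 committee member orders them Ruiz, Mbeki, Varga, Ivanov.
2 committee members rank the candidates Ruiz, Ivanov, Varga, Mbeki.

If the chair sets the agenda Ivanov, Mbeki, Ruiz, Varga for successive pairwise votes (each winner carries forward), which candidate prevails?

Varga

Round 1: Ivanov vs Mbeki — 6–3, Ivanov advances.
Round 2: Ivanov vs Ruiz — 4–5, Ruiz advances.
Round 3: Ruiz vs Varga — 3–6, Varga advances.
Varga survives the agenda.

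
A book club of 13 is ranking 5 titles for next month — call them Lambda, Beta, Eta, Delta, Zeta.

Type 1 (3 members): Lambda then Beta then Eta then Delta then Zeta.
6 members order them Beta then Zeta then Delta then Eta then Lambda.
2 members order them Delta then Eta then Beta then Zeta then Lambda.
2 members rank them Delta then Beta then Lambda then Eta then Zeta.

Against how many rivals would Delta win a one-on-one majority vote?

3

Delta against each rival (13 members):
Delta vs Lambda: 6+2+2 = 10 for Delta, 3 for Lambda — Delta by 10–3.
Delta vs Beta: Beta wins 9–4.
Delta vs Eta: 10 to 3, Delta.
Delta vs Zeta: 3+2+2 = 7 for Delta, 6 for Zeta — Delta by 7–6.
Delta beats Lambda, Eta, Zeta; loses to Beta — 3 pairwise wins.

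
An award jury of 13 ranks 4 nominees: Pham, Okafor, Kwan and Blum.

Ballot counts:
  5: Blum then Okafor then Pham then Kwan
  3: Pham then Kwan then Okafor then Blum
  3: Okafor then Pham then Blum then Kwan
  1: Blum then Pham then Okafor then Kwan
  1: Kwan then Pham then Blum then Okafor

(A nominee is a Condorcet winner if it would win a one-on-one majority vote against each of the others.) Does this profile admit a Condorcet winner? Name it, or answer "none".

none

Head-to-head results (13 jurors):
Pham vs Okafor: Okafor wins 8–5.
Pham–Kwan: Pham 12–1.
Pham–Blum: Pham 7–6.
Okafor–Kwan: Okafor 9–4.
Okafor–Blum: Blum 7–6.
Kwan–Blum: Blum 9–4.
Each nominee drops at least one matchup (Pham loses to Okafor; Okafor loses to Blum; Kwan loses to Pham; Blum loses to Pham); the cycle Pham > Blum > Okafor > Pham rules out a Condorcet winner.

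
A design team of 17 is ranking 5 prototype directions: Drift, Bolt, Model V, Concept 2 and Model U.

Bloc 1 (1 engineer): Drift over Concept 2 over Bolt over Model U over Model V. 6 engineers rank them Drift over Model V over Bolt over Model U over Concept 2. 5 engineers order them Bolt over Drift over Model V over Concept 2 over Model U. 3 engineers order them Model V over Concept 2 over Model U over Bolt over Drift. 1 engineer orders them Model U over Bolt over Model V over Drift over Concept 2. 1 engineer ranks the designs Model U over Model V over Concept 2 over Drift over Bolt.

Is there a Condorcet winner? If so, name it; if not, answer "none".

Check each pair by majority over 17 ballots:
Drift–Bolt: Bolt 9–8.
Drift vs Model V: Drift wins 12–5.
Drift vs Concept 2: Drift, 13–4.
Drift vs Model U: Drift, 12–5.
Bolt vs Model V: Model V, 10–7.
Bolt vs Concept 2: Bolt wins 12–5.
Bolt–Model U: Bolt 12–5.
Model V vs Concept 2: Model V, 16–1.
Model V–Model U: Model V 14–3.
Concept 2 vs Model U: Concept 2 wins 9–8.
No design is unbeaten: Drift loses to Bolt; Bolt loses to Model V; Model V loses to Drift; Concept 2 loses to Drift; Model U loses to Drift. In particular Drift beats Model V beats Bolt beats Drift is a majority cycle — no Condorcet winner exists.

none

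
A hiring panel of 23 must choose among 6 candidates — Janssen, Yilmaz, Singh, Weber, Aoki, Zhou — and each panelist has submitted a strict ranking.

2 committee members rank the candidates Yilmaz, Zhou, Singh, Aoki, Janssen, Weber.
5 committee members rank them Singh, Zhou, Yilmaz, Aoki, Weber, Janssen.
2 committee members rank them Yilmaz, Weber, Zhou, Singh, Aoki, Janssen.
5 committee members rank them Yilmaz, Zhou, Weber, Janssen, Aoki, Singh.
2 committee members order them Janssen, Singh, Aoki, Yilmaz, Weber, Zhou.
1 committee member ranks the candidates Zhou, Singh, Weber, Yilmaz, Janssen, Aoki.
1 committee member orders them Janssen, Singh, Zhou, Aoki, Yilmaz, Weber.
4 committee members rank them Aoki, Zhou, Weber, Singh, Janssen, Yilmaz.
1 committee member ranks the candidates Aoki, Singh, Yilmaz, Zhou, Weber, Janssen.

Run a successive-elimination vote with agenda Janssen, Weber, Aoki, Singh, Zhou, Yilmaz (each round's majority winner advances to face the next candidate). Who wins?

Yilmaz

Round 1: Janssen vs Weber — 5–18, Weber advances.
Round 2: Weber vs Aoki — 8–15, Aoki advances.
Round 3: Aoki vs Singh — 10–13, Singh advances.
Round 4: Singh vs Zhou — 9–14, Zhou advances.
Round 5: Zhou vs Yilmaz — 11–12, Yilmaz advances.
The agenda winner is Yilmaz.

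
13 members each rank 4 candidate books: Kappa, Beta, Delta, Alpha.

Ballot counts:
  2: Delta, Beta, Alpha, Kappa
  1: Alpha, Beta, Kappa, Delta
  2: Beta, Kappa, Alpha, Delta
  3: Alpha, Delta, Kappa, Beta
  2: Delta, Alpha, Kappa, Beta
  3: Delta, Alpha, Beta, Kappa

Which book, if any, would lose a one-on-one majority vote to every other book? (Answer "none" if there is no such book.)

Kappa

Pairwise majorities:
Kappa vs Beta: Kappa is ranked higher on 3+2 = 5 ballots, Beta on 8. Beta wins 8–5.
Kappa vs Delta: 1+2 = 3 for Kappa, 10 for Delta — Delta by 10–3.
Kappa vs Alpha: Kappa is ranked higher on 2 ballots, Alpha on 11. Alpha wins 11–2.
Beta vs Delta: Beta is ranked higher on 1+2 = 3 ballots, Delta on 10. Delta wins 10–3.
Beta vs Alpha: 4 to 9, Alpha.
Delta vs Alpha: 7 to 6, Delta.
Only Kappa has no wins; Kappa is the Condorcet loser.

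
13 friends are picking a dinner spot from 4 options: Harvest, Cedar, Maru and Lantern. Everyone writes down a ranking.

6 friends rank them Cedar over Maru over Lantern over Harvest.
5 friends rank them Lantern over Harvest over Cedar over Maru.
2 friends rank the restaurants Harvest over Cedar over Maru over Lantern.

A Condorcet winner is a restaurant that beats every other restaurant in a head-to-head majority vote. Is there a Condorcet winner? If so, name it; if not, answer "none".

Check each pair by majority over 13 ballots:
Harvest vs Cedar: 5+2 = 7 for Harvest, 6 for Cedar — Harvest by 7–6.
Harvest vs Maru: 5+2 = 7 for Harvest, 6 for Maru — Harvest by 7–6.
Harvest vs Lantern: Harvest preferred on 2 ballots; Lantern wins 11–2.
Cedar vs Maru: 6+5+2 = 13 for Cedar, 0 for Maru — Cedar by 13–0.
Cedar vs Lantern: Cedar is ranked higher on 6+2 = 8 ballots, Lantern on 5. Cedar wins 8–5.
Maru vs Lantern: Maru preferred on 6+2 = 8 ballots; Maru wins 8–5.
Every restaurant loses at least once (Harvest loses to Lantern; Cedar loses to Harvest; Maru loses to Harvest; Lantern loses to Cedar). The majority relation contains the cycle Harvest → Cedar → Lantern → Harvest, so there is no Condorcet winner.

none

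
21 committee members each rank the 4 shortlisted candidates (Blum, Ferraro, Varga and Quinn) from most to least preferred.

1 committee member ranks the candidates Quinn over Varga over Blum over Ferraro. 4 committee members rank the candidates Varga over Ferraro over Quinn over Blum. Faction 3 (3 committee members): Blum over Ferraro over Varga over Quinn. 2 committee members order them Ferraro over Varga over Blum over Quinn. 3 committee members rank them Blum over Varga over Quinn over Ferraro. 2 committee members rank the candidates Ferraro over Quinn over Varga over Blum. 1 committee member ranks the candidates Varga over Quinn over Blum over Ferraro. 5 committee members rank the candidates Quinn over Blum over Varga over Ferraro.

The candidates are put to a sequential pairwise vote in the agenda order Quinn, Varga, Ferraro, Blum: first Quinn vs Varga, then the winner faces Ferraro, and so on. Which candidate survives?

Blum

Round 1: Quinn vs Varga — 8–13, Varga advances.
Round 2: Varga vs Ferraro — 14–7, Varga advances.
Round 3: Varga vs Blum — 10–11, Blum advances.
Blum survives the agenda.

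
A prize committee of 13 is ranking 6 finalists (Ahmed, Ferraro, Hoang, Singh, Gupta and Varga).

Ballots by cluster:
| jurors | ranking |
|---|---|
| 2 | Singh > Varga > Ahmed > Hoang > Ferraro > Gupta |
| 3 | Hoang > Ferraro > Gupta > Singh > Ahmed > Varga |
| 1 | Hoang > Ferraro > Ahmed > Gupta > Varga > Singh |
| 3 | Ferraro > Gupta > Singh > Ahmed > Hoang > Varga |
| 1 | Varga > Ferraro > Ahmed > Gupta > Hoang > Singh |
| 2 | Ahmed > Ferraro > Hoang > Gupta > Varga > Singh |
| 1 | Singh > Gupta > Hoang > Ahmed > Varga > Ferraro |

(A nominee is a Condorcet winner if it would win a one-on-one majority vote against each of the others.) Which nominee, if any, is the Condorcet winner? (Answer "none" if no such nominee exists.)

Head-to-head results (13 jurors):
Ahmed–Ferraro: Ferraro 8–5.
Ahmed vs Hoang: Ahmed, 8–5.
Ahmed vs Singh: Singh wins 9–4.
Ahmed vs Gupta: Gupta, 7–6.
Ahmed–Varga: Ahmed 10–3.
Ferraro vs Hoang: Hoang, 7–6.
Ferraro vs Singh: Ferraro, 10–3.
Ferraro vs Gupta: Ferraro wins 12–1.
Ferraro vs Varga: Ferraro wins 9–4.
Hoang vs Singh: Hoang wins 7–6.
Hoang vs Gupta: Hoang, 8–5.
Hoang–Varga: Hoang 10–3.
Singh vs Gupta: Gupta, 10–3.
Singh–Varga: Singh 9–4.
Gupta vs Varga: Gupta, 10–3.
No nominee is unbeaten: Ahmed loses to Ferraro; Ferraro loses to Hoang; Hoang loses to Ahmed; Singh loses to Ferraro; Gupta loses to Ferraro; Varga loses to Ahmed. In particular Ahmed → Hoang → Ferraro → Ahmed is a majority cycle — no Condorcet winner exists.

none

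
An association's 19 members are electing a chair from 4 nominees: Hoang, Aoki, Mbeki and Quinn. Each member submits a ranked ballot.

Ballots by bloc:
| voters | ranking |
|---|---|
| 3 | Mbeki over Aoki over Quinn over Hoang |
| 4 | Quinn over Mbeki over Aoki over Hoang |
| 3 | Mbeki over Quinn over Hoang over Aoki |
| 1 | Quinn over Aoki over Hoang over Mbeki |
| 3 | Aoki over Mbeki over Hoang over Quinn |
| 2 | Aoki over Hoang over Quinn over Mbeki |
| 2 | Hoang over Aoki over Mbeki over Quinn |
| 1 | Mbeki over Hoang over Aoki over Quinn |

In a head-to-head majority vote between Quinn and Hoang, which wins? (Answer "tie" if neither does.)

Ballots ranking Quinn above Hoang: 3 + 4 + 3 + 1 = 11.
Ballots ranking Hoang above Quinn: 19 − 11 = 8.
Quinn wins the head-to-head 11–8.

Quinn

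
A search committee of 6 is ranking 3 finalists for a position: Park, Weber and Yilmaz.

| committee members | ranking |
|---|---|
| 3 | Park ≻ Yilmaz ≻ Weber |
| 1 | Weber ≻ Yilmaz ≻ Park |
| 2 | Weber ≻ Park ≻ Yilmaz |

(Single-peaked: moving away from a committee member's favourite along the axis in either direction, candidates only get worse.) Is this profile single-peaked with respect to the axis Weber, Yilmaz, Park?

Axis positions: Weber=1, Yilmaz=2, Park=3.
Ballot type 1 (peak Park at position 3): ranking walks positions 3-2-1, expanding outward from the peak — single-peaked.
Ballot type 2 (peak Weber at position 1): ranking walks positions 1-2-3, expanding outward from the peak — single-peaked.
Ballot type 3: ranking walks positions 1-3-2; Park is ranked above Yilmaz even though Yilmaz lies between Park and the peak Weber on the axis — preferences dip and rise again. Not single-peaked.
Ballot type 3 violates single-peakedness, so the profile is not single-peaked on this axis.

no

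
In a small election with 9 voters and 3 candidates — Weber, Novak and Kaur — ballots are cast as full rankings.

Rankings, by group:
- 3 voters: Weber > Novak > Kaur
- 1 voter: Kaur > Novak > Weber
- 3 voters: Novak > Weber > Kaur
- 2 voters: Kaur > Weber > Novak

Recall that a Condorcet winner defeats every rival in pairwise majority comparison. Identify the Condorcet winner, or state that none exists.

Check each pair by majority over 9 ballots:
Weber vs Novak: 3+2 = 5 for Weber, 4 for Novak — Weber by 5–4.
Weber vs Kaur: 6 to 3, Weber.
Novak vs Kaur: Novak is ranked higher on 3+3 = 6 ballots, Kaur on 3. Novak wins 6–3.
Weber wins every pairwise contest, so Weber is the Condorcet winner.

Weber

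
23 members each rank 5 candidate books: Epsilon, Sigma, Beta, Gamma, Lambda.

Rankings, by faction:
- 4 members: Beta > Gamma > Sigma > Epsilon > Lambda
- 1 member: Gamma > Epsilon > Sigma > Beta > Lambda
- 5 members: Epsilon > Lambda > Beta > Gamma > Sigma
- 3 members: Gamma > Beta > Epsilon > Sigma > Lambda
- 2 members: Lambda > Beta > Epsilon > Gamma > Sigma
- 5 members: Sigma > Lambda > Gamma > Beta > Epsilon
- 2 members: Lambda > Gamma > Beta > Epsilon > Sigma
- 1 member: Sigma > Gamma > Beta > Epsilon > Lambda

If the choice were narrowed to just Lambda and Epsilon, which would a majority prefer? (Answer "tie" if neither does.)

Epsilon

Ballots ranking Lambda above Epsilon: 2 + 5 + 2 = 9.
Ballots ranking Epsilon above Lambda: 23 − 9 = 14.
Epsilon wins the head-to-head 14–9.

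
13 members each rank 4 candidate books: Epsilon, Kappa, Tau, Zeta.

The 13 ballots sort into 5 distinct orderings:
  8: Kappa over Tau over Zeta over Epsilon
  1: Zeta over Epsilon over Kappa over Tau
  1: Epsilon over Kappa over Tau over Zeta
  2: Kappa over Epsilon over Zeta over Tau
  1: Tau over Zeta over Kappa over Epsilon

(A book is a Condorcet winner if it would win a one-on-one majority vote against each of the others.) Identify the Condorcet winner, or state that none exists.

Kappa

Pairwise majorities:
Epsilon vs Kappa: Kappa, 11–2.
Epsilon–Tau: Tau 9–4.
Epsilon–Zeta: Zeta 10–3.
Kappa vs Tau: Kappa wins 12–1.
Kappa vs Zeta: Kappa, 11–2.
Tau vs Zeta: Tau wins 10–3.
Kappa defeats every rival head-to-head and is the Condorcet winner.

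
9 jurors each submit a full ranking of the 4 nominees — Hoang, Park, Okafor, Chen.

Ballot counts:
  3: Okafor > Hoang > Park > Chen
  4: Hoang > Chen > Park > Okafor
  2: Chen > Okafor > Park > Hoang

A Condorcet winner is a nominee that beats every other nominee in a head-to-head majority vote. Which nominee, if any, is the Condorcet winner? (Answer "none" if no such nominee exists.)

Head-to-head results (9 jurors):
Hoang–Park: Hoang 7–2.
Hoang vs Okafor: Hoang preferred on 4 ballots; Okafor wins 5–4.
Hoang vs Chen: Hoang, 7–2.
Park vs Okafor: 4 to 5, Okafor.
Park vs Chen: Park is ranked higher on 3 ballots, Chen on 6. Chen wins 6–3.
Okafor–Chen: Chen 6–3.
Each nominee drops at least one matchup (Hoang loses to Okafor; Park loses to Hoang; Okafor loses to Chen; Chen loses to Hoang); the cycle Hoang → Chen → Okafor → Hoang rules out a Condorcet winner.

none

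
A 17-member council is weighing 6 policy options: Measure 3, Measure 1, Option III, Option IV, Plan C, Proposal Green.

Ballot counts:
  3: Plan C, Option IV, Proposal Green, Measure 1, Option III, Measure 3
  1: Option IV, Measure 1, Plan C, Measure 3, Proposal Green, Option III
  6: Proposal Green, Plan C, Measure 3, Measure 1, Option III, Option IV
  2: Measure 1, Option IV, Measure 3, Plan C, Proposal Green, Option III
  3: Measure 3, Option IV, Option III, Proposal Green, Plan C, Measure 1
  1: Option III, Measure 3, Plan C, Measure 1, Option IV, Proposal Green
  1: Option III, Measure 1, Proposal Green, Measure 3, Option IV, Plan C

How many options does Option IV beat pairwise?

2

Option IV against each rival (17 council members):
Option IV vs Measure 3: 3+1+2 = 6 for Option IV, 11 for Measure 3 — Measure 3 by 11–6.
Option IV vs Measure 1: 7 to 10, Measure 1.
Option IV vs Option III: Option IV, 9–8.
Option IV vs Plan C: Option IV preferred on 1+2+3+1 = 7 ballots; Plan C wins 10–7.
Option IV vs Proposal Green: Option IV is ranked higher on 3+1+2+3+1 = 10 ballots, Proposal Green on 7. Option IV wins 10–7.
Option IV beats Option III, Proposal Green; loses to Measure 3, Measure 1, Plan C — 2 pairwise wins.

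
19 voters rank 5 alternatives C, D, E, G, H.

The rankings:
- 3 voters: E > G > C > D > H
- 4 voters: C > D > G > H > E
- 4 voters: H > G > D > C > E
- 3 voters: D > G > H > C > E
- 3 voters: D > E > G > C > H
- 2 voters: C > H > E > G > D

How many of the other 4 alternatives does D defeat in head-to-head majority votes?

4

D against each rival (19 voters):
D vs C: 10 to 9, D.
D vs E: 14 to 5, D.
D vs G: D is ranked higher on 4+3+3 = 10 ballots, G on 9. D wins 10–9.
D vs H: 13 to 6, D.
D beats C, E, G, H — 4 pairwise wins.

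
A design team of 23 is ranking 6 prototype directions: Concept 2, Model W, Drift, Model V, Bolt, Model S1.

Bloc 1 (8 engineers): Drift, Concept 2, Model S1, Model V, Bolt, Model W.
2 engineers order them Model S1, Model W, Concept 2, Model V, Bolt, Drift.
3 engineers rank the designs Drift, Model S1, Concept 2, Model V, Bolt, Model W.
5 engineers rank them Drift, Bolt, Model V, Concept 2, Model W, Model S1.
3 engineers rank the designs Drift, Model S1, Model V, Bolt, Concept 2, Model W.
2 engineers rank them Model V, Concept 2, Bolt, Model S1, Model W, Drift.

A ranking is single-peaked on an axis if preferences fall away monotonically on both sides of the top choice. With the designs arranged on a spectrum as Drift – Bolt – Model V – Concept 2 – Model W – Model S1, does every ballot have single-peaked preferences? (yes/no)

Axis positions: Drift=1, Bolt=2, Model V=3, Concept 2=4, Model W=5, Model S1=6.
Bloc 1: ranking walks positions 1-4-6-3-2-5; Concept 2 is ranked above Bolt even though Bolt lies between Concept 2 and the peak Drift on the axis — preferences dip and rise again. Not single-peaked.
Bloc 2 (peak Model S1 at position 6): ranking walks positions 6-5-4-3-2-1, expanding outward from the peak — single-peaked.
Bloc 3: ranking walks positions 1-6-4-3-2-5; Model S1 is ranked above Bolt even though Bolt lies between Model S1 and the peak Drift on the axis — preferences dip and rise again. Not single-peaked.
Bloc 4 (peak Drift at position 1): ranking walks positions 1-2-3-4-5-6, expanding outward from the peak — single-peaked.
Bloc 5: ranking walks positions 1-6-3-2-4-5; Model S1 is ranked above Bolt even though Bolt lies between Model S1 and the peak Drift on the axis — preferences dip and rise again. Not single-peaked.
Bloc 6: ranking walks positions 3-4-2-6-5-1; Model S1 is ranked above Model W even though Model W lies between Model S1 and the peak Model V on the axis — preferences dip and rise again. Not single-peaked.
Bloc 1 violates single-peakedness, so the profile is not single-peaked on this axis.

no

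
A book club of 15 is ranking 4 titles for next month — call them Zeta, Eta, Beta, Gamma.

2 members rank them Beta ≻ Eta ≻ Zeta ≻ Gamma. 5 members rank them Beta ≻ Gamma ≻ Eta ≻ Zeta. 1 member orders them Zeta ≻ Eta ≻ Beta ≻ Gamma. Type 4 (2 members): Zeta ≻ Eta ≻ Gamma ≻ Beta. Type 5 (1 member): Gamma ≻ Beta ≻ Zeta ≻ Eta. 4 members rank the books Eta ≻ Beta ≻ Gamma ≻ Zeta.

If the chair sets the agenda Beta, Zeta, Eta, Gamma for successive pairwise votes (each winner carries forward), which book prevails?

Beta

Round 1: Beta vs Zeta — 12–3, Beta advances.
Round 2: Beta vs Eta — 8–7, Beta advances.
Round 3: Beta vs Gamma — 12–3, Beta advances.
The agenda winner is Beta.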